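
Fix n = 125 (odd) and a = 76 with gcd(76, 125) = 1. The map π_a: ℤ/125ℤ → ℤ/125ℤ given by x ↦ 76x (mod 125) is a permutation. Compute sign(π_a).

+1

Orbit of 26 under x↦76x: [26, 101, 51, 1, 76]… (length divides ord_125(76)).
The orbit structure of x ↦ 76x mod 125: 45 orbits of sizes [5, 5, 5, 5, 5, 5, 5, 5, 5, 5, 5, 5, 5, 5, 5, 5, 5, 5, 5, 5, 1, 1, 1, 1, 1, 1, 1, 1, 1, 1, 1, 1, 1, 1, 1, 1, 1, 1, 1, 1, 1, 1, 1, 1, 1].
n − c = 125 − 45 = 80; sign = (−1)^80 = +1.
Check: (76/125) = +1 by Zolotarev.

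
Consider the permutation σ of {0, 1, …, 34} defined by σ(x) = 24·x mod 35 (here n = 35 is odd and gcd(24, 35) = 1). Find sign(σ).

-1

Trace 24: π^k(24) = [24, 16, 34, 11, 19, 1] for k=0..5.
Cycle lengths of π_24 on ℤ/35ℤ: [6, 6, 6, 6, 6, 2, 2, 1]; 8 cycles in total.
Σ(ℓ_i−1) = 35−8 = 27; sign = (−1)^27 = -1.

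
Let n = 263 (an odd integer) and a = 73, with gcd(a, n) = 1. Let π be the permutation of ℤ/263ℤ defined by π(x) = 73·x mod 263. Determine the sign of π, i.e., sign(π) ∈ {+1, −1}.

-1

Start at x=189: 189 → 121 → 154 → 196 → 106 → 111 → 213 → … (one orbit).
Decompose π into cycles: lengths [262, 1] (2 cycles, including the fixed point 0).
263 − 2 = 261 transpositions; sign(π) = (−1)^261 = -1.
Via Zolotarev, sign(π_{73}) = (73|263) = -1.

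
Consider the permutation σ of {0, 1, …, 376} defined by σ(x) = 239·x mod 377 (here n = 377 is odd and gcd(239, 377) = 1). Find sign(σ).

-1

Start at x=190: 190 → 170 → 291 → 181 → 281 → 53 → 226 → … (one orbit).
The orbit structure of x ↦ 239x mod 377: 20 orbits of sizes [28, 28, 28, 28, 28, 28, 28, 28, 28, 28, 28, 28, 7, 7, 7, 7, 4, 4, 4, 1].
sign(π) = (−1)^{n − #cycles} = (−1)^{377−20} = (−1)^357 = -1.
(239|377)_J = -1 (Zolotarev's lemma cross-check).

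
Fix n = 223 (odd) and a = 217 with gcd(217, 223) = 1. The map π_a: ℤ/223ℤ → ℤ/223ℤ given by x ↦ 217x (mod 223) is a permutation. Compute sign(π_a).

+1

Trace 74: π^k(74) = [74, 2, 211, 72, 14, 139, 58] for k=0..6.
Cycle type of π: 111×2 + 1; total 3 cycles.
With 3 cycles on 223 points, sign = (−1)^{223−3} = +1.
Via Zolotarev, sign(π_{217}) = (217|223) = +1.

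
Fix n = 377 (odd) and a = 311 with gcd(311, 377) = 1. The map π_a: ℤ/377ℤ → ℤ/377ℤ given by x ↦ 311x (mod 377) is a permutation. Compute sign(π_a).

Trace 339: π^k(339) = [339, 246, 352, 142, 53, 272, 144] for k=0..6.
20 cycles of lengths [28, 28, 28, 28, 28, 28, 28, 28, 28, 28, 28, 28, 28, 2, 2, 2, 2, 2, 2, 1].
n − c = 377 − 20 = 357; sign = (−1)^357 = -1.
Check: (311/377) = -1 by Zolotarev.

-1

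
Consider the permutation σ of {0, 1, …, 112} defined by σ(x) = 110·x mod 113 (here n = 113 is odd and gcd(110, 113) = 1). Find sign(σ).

Trace 17: π^k(17) = [17, 62, 40, 106, 21, 50, 76] for k=0..6.
π_110 has 2 disjoint cycles with lengths [112, 1] on {0,…,112}.
n − c = 113 − 2 = 111; sign = (−1)^111 = -1.

-1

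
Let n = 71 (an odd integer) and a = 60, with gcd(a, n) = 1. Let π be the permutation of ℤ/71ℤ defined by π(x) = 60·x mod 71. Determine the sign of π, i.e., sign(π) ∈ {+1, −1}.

Trace 4: π^k(4) = [4, 27, 58, 1, 60, 50, 18] for k=0..6.
π_60 has 3 disjoint cycles with lengths [35, 35, 1] on {0,…,70}.
n − c = 71 − 3 = 68; sign = (−1)^68 = +1.
The Jacobi symbol (60|71) = +1 (Zolotarev) agrees.

+1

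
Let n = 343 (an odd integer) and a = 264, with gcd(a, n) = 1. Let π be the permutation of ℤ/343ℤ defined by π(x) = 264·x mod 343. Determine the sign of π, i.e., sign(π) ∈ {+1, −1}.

Trace 312: π^k(312) = [312, 48, 324, 129, 99, 68, 116] for k=0..6.
Cycle lengths of π_264 on ℤ/343ℤ: [42, 42, 42, 42, 42, 42, 42, 6, 6, 6, 6, 6, 6, 6, 6, 1]; 16 cycles in total.
n − c = 343 − 16 = 327; sign = (−1)^327 = -1.
Zolotarev: (264|343) = -1, matching the cycle-count sign.

-1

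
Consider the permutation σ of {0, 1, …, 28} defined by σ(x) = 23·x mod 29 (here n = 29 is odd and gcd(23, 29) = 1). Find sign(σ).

Start at x=25: 25 → 24 → 1 → 23 → 7 → 16 → 20 → 25 (one orbit).
Decompose π into cycles: lengths [7, 7, 7, 7, 1] (5 cycles, including the fixed point 0).
n − c = 29 − 5 = 24; sign = (−1)^24 = +1.
Check: (23/29) = +1 by Zolotarev.

+1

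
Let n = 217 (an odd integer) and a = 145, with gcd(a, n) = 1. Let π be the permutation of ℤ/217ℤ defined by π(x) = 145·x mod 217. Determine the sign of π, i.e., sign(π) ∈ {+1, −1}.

Start at x=51: 51 → 17 → 78 → 26 → 81 → 27 → 9 → … (one orbit).
The orbit structure of x ↦ 145x mod 217: 9 orbits of sizes [30, 30, 30, 30, 30, 30, 30, 6, 1].
9 cycles on 217: each ℓ→(−1)^(ℓ−1), product (−1)^208 = +1.
Check: (145/217) = +1 by Zolotarev.

+1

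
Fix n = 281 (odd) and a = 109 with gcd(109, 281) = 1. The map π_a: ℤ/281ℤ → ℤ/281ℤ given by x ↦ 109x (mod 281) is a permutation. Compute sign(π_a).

+1

Trace 165: π^k(165) = [165, 1, 109, 79, 181, 59, 249] for k=0..6.
41 cycles of lengths [7, 7, 7, 7, 7, 7, 7, 7, 7, 7, 7, 7, 7, 7, 7, 7, 7, 7, 7, 7, 7, 7, 7, 7, 7, 7, 7, 7, 7, 7, 7, 7, 7, 7, 7, 7, 7, 7, 7, 7, 1].
With 41 cycles on 281 points, sign = (−1)^{281−41} = +1.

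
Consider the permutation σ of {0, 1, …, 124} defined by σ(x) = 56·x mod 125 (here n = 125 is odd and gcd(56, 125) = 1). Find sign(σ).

+1

Start at x=26: 26 → 81 → 36 → 16 → 21 → 51 → 106 → … (one orbit).
Cycle type of π: 25×4 + 5×4 + 1×5; total 13 cycles.
Σ(ℓ_i−1) = 125−13 = 112; sign = (−1)^112 = +1.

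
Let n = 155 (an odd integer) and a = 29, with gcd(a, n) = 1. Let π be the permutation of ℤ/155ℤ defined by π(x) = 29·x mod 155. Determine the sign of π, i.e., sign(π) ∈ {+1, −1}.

Trace 101: π^k(101) = [101, 139, 1, 29, 66, 54, 16] for k=0..6.
The orbit structure of x ↦ 29x mod 155: 18 orbits of sizes [10, 10, 10, 10, 10, 10, 10, 10, 10, 10, 10, 10, 10, 10, 10, 2, 2, 1].
With 18 cycles on 155 points, sign = (−1)^{155−18} = -1.
Via Zolotarev, sign(π_{29}) = (29|155) = -1.

-1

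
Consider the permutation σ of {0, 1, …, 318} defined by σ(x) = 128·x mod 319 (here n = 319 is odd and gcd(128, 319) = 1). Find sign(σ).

+1

Start at x=307: 307 → 59 → 215 → 86 → 162 → 1 → 128 → … (one orbit).
Decompose π into cycles: lengths [20, 20, 20, 20, 20, 20, 20, 20, 20, 20, 20, 20, 20, 20, 10, 4, 4, 4, 4, 4, 4, 4, 1] (23 cycles, including the fixed point 0).
23 cycles on 319: each ℓ→(−1)^(ℓ−1), product (−1)^296 = +1.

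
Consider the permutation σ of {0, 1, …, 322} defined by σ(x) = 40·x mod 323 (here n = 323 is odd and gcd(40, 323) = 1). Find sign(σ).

+1

Orbit of 88 under x↦40x: [88, 290, 295, 172, 97, 4, 160]… (length divides ord_323(40)).
Cycle lengths of π_40 on ℤ/323ℤ: [144, 144, 18, 16, 1]; 5 cycles in total.
5 cycles on 323: each ℓ→(−1)^(ℓ−1), product (−1)^318 = +1.
(40|323)_J = +1 (Zolotarev's lemma cross-check).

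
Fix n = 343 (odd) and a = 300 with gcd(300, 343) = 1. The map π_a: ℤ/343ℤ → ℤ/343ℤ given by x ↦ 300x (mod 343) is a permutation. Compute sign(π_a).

Orbit of 120 under x↦300x: [120, 328, 302, 48, 337, 258, 225]… (length divides ord_343(300)).
Cycle type of π: 98×3 + 14×3 + 2×3 + 1; total 10 cycles.
Σ(ℓ_i−1) = 343−10 = 333; sign = (−1)^333 = -1.
Zolotarev: (300|343) = -1, matching the cycle-count sign.

-1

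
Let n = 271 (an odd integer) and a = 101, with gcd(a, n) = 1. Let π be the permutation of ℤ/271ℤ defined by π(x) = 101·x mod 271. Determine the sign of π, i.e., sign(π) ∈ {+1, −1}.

-1

Trace 187: π^k(187) = [187, 188, 18, 192, 151, 75, 258] for k=0..6.
Decompose π into cycles: lengths [270, 1] (2 cycles, including the fixed point 0).
2 cycles on 271: each ℓ→(−1)^(ℓ−1), product (−1)^269 = -1.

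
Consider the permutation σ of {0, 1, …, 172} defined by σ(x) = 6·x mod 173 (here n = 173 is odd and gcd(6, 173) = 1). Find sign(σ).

Trace 84: π^k(84) = [84, 158, 83, 152, 47, 109, 135] for k=0..6.
Cycle type of π: 43×4 + 1; total 5 cycles.
sign(π) = (−1)^{n − #cycles} = (−1)^{173−5} = (−1)^168 = +1.
Check: (6/173) = +1 by Zolotarev.

+1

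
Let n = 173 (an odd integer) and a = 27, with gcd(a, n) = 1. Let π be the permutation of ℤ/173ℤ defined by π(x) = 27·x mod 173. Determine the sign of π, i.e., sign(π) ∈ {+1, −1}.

-1

Orbit of 96 under x↦27x: [96, 170, 92, 62, 117, 45, 4]… (length divides ord_173(27)).
2 cycles of lengths [172, 1].
With 2 cycles on 173 points, sign = (−1)^{173−2} = -1.
Zolotarev: (27|173) = -1, matching the cycle-count sign.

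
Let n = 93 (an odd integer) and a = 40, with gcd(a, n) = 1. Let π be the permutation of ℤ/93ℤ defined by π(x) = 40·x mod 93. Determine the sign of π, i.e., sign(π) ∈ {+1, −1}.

+1

Start at x=19: 19 → 16 → 82 → 25 → 70 → 10 → 28 → … (one orbit).
9 cycles of lengths [15, 15, 15, 15, 15, 15, 1, 1, 1].
Σ(ℓ_i−1) = 93−9 = 84; sign = (−1)^84 = +1.
(40|93)_J = +1 (Zolotarev's lemma cross-check).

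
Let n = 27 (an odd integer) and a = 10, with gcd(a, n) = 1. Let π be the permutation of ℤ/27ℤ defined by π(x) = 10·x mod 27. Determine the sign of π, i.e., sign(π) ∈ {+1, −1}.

Orbit of 19 under x↦10x: [19, 1, 10]… (length divides ord_27(10)).
Decompose π into cycles: lengths [3, 3, 3, 3, 3, 3, 1, 1, 1, 1, 1, 1, 1, 1, 1] (15 cycles, including the fixed point 0).
Σ(ℓ_i−1) = 27−15 = 12; sign = (−1)^12 = +1.

+1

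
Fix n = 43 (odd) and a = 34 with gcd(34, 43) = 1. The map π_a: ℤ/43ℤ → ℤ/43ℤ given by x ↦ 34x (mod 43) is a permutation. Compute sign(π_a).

Trace 11: π^k(11) = [11, 30, 31, 22, 17, 19, 1] for k=0..6.
2 cycles of lengths [42, 1].
Σ(ℓ_i−1) = 43−2 = 41; sign = (−1)^41 = -1.

-1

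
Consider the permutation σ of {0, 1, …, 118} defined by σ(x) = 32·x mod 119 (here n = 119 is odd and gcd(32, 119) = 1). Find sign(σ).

+1

Orbit of 1 under x↦32x: [1, 32, 72, 43, 67, 2, 64]… (length divides ord_119(32)).
Decompose π into cycles: lengths [24, 24, 24, 24, 8, 8, 3, 3, 1] (9 cycles, including the fixed point 0).
sign(π) = (−1)^{n − #cycles} = (−1)^{119−9} = (−1)^110 = +1.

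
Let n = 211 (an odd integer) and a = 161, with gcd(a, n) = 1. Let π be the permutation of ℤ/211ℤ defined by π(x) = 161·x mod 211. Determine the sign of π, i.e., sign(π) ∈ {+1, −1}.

+1

Start at x=101: 101 → 14 → 144 → 185 → 34 → 199 → 178 → … (one orbit).
The orbit structure of x ↦ 161x mod 211: 11 orbits of sizes [21, 21, 21, 21, 21, 21, 21, 21, 21, 21, 1].
11 cycles on 211: each ℓ→(−1)^(ℓ−1), product (−1)^200 = +1.
The Jacobi symbol (161|211) = +1 (Zolotarev) agrees.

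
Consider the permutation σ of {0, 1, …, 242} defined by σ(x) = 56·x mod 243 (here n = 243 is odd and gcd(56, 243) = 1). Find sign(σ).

Start at x=26: 26 → 241 → 131 → 46 → 146 → 157 → 44 → … (one orbit).
6 cycles of lengths [162, 54, 18, 6, 2, 1].
243 − 6 = 237 transpositions; sign(π) = (−1)^237 = -1.
Check: (56/243) = -1 by Zolotarev.

-1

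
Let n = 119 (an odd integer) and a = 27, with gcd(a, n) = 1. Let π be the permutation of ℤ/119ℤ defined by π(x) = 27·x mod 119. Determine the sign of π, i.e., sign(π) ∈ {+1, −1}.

+1

Trace 27: π^k(27) = [27, 15, 48, 106, 6, 43, 90] for k=0..6.
Cycle type of π: 16×7 + 2×3 + 1; total 11 cycles.
119 − 11 = 108 transpositions; sign(π) = (−1)^108 = +1.
Via Zolotarev, sign(π_{27}) = (27|119) = +1.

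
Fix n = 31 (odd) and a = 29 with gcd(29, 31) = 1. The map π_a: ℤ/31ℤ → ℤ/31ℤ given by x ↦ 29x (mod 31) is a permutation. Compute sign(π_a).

-1

Trace 8: π^k(8) = [8, 15, 1, 29, 4, 23, 16] for k=0..6.
Cycle lengths of π_29 on ℤ/31ℤ: [10, 10, 10, 1]; 4 cycles in total.
With 4 cycles on 31 points, sign = (−1)^{31−4} = -1.
Zolotarev: (29|31) = -1, matching the cycle-count sign.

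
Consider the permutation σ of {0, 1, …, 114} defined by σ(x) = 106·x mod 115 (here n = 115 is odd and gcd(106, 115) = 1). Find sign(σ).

Start at x=111: 111 → 36 → 21 → 41 → 91 → 101 → 11 → … (one orbit).
The orbit structure of x ↦ 106x mod 115: 10 orbits of sizes [22, 22, 22, 22, 22, 1, 1, 1, 1, 1].
Σ(ℓ_i−1) = 115−10 = 105; sign = (−1)^105 = -1.
The Jacobi symbol (106|115) = -1 (Zolotarev) agrees.

-1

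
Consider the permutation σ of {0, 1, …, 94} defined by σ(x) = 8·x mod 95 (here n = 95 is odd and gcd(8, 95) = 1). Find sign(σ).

+1

Orbit of 88 under x↦8x: [88, 39, 27, 26, 18, 49, 12]… (length divides ord_95(8)).
Cycle type of π: 12×6 + 6×3 + 4 + 1; total 11 cycles.
11 cycles on 95: each ℓ→(−1)^(ℓ−1), product (−1)^84 = +1.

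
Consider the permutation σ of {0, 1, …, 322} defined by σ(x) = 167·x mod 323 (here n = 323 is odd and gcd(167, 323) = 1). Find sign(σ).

+1

Start at x=126: 126 → 47 → 97 → 49 → 108 → 271 → 37 → … (one orbit).
5 cycles of lengths [144, 144, 18, 16, 1].
sign(π) = (−1)^{n − #cycles} = (−1)^{323−5} = (−1)^318 = +1.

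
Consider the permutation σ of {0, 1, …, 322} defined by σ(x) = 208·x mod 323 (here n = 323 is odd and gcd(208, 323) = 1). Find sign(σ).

-1

Orbit of 132 under x↦208x: [132, 1, 208, 305]… (length divides ord_323(208)).
Decompose π into cycles: lengths [4, 4, 4, 4, 4, 4, 4, 4, 4, 4, 4, 4, 4, 4, 4, 4, 4, 4, 4, 4, 4, 4, 4, 4, 4, 4, 4, 4, 4, 4, 4, 4, 4, 4, 4, 4, 4, 4, 4, 4, 4, 4, 4, 4, 4, 4, 4, 4, 4, 4, 4, 4, 4, 4, 4, 4, 4, 4, 4, 4, 4, 4, 4, 4, 4, 4, 4, 4, 4, 4, 4, 4, 4, 4, 4, 4, 2, 2, 2, 2, 2, 2, 2, 2, 2, 1] (86 cycles, including the fixed point 0).
sign(π) = (−1)^{n − #cycles} = (−1)^{323−86} = (−1)^237 = -1.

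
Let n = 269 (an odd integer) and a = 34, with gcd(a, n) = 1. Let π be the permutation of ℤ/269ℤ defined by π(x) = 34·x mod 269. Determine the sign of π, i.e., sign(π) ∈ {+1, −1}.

Orbit of 57 under x↦34x: [57, 55, 256, 96, 36, 148, 190]… (length divides ord_269(34)).
Decompose π into cycles: lengths [134, 134, 1] (3 cycles, including the fixed point 0).
n − c = 269 − 3 = 266; sign = (−1)^266 = +1.

+1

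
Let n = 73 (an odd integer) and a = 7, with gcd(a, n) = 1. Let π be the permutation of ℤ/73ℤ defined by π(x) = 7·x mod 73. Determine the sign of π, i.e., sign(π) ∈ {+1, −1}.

Trace 49: π^k(49) = [49, 51, 65, 17, 46, 30, 64] for k=0..6.
Cycle lengths of π_7 on ℤ/73ℤ: [24, 24, 24, 1]; 4 cycles in total.
4 cycles on 73: each ℓ→(−1)^(ℓ−1), product (−1)^69 = -1.
Check: (7/73) = -1 by Zolotarev.

-1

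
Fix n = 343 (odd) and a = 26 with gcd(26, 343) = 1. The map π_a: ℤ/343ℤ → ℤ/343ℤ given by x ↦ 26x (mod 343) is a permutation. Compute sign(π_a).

-1

Start at x=96: 96 → 95 → 69 → 79 → 339 → 239 → 40 → … (one orbit).
Cycle lengths of π_26 on ℤ/343ℤ: [294, 42, 6, 1]; 4 cycles in total.
n − c = 343 − 4 = 339; sign = (−1)^339 = -1.
Zolotarev: (26|343) = -1, matching the cycle-count sign.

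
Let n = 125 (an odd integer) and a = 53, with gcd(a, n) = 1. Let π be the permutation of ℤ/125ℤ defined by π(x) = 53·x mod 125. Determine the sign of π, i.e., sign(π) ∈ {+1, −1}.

-1

Start at x=92: 92 → 1 → 53 → 59 → 2 → 106 → 118 → … (one orbit).
π_53 has 4 disjoint cycles with lengths [100, 20, 4, 1] on {0,…,124}.
4 cycles on 125: each ℓ→(−1)^(ℓ−1), product (−1)^121 = -1.
Check: (53/125) = -1 by Zolotarev.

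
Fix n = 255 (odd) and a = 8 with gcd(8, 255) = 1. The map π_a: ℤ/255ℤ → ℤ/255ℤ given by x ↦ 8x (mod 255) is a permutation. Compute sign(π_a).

+1

Orbit of 64 under x↦8x: [64, 2, 16, 128, 4, 32, 1]… (length divides ord_255(8)).
Decompose π into cycles: lengths [8, 8, 8, 8, 8, 8, 8, 8, 8, 8, 8, 8, 8, 8, 8, 8, 8, 8, 8, 8, 8, 8, 8, 8, 8, 8, 8, 8, 8, 8, 4, 4, 4, 2, 1] (35 cycles, including the fixed point 0).
Σ(ℓ_i−1) = 255−35 = 220; sign = (−1)^220 = +1.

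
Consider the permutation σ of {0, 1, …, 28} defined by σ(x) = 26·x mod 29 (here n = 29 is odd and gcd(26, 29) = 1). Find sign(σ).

Trace 4: π^k(4) = [4, 17, 7, 8, 5, 14, 16] for k=0..6.
Decompose π into cycles: lengths [28, 1] (2 cycles, including the fixed point 0).
With 2 cycles on 29 points, sign = (−1)^{29−2} = -1.

-1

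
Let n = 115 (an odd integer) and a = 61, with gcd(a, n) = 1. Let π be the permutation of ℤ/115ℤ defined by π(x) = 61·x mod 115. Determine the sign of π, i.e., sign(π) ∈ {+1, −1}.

-1

Start at x=6: 6 → 21 → 16 → 56 → 81 → 111 → 101 → … (one orbit).
10 cycles of lengths [22, 22, 22, 22, 22, 1, 1, 1, 1, 1].
n − c = 115 − 10 = 105; sign = (−1)^105 = -1.
The Jacobi symbol (61|115) = -1 (Zolotarev) agrees.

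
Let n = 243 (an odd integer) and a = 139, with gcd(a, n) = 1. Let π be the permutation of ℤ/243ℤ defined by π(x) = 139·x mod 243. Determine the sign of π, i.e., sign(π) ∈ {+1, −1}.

Start at x=40: 40 → 214 → 100 → 49 → 7 → 1 → 139 → … (one orbit).
The orbit structure of x ↦ 139x mod 243: 11 orbits of sizes [81, 81, 27, 27, 9, 9, 3, 3, 1, 1, 1].
With 11 cycles on 243 points, sign = (−1)^{243−11} = +1.
(139|243)_J = +1 (Zolotarev's lemma cross-check).

+1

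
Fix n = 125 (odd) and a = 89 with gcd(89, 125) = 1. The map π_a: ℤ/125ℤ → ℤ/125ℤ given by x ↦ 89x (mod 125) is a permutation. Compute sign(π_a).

+1

Start at x=44: 44 → 41 → 24 → 11 → 104 → 6 → 34 → … (one orbit).
Cycle type of π: 50×2 + 10×2 + 2×2 + 1; total 7 cycles.
With 7 cycles on 125 points, sign = (−1)^{125−7} = +1.
Via Zolotarev, sign(π_{89}) = (89|125) = +1.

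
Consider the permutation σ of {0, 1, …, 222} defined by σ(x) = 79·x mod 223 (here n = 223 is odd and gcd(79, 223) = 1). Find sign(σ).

-1

Start at x=153: 153 → 45 → 210 → 88 → 39 → 182 → 106 → … (one orbit).
π_79 has 2 disjoint cycles with lengths [222, 1] on {0,…,222}.
Σ(ℓ_i−1) = 223−2 = 221; sign = (−1)^221 = -1.
The Jacobi symbol (79|223) = -1 (Zolotarev) agrees.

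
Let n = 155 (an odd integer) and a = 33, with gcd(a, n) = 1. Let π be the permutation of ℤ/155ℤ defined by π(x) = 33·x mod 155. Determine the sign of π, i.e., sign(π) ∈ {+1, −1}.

-1

Orbit of 66 under x↦33x: [66, 8, 109, 32, 126, 128, 39]… (length divides ord_155(33)).
Cycle type of π: 20×6 + 5×6 + 4 + 1; total 14 cycles.
155 − 14 = 141 transpositions; sign(π) = (−1)^141 = -1.
Check: (33/155) = -1 by Zolotarev.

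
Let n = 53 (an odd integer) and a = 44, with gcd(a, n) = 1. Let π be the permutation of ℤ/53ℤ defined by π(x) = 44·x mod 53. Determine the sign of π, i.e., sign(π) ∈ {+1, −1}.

+1

Start at x=46: 46 → 10 → 16 → 15 → 24 → 49 → 36 → … (one orbit).
Cycle lengths of π_44 on ℤ/53ℤ: [13, 13, 13, 13, 1]; 5 cycles in total.
With 5 cycles on 53 points, sign = (−1)^{53−5} = +1.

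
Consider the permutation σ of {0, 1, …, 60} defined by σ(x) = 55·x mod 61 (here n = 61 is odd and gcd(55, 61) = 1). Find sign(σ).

-1

Orbit of 2 under x↦55x: [2, 49, 11, 56, 30, 3, 43]… (length divides ord_61(55)).
Cycle type of π: 60 + 1; total 2 cycles.
Σ(ℓ_i−1) = 61−2 = 59; sign = (−1)^59 = -1.
Check: (55/61) = -1 by Zolotarev.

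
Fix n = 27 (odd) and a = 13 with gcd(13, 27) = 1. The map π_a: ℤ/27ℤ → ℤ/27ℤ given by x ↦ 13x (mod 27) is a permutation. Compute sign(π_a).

Orbit of 25 under x↦13x: [25, 1, 13, 7, 10, 22, 16]… (length divides ord_27(13)).
The orbit structure of x ↦ 13x mod 27: 7 orbits of sizes [9, 9, 3, 3, 1, 1, 1].
27 − 7 = 20 transpositions; sign(π) = (−1)^20 = +1.
Check: (13/27) = +1 by Zolotarev.

+1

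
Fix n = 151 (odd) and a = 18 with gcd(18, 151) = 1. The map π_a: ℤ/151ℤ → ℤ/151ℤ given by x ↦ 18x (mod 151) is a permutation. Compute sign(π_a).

+1

Start at x=44: 44 → 37 → 62 → 59 → 5 → 90 → 110 → … (one orbit).
π_18 has 3 disjoint cycles with lengths [75, 75, 1] on {0,…,150}.
n − c = 151 − 3 = 148; sign = (−1)^148 = +1.
Via Zolotarev, sign(π_{18}) = (18|151) = +1.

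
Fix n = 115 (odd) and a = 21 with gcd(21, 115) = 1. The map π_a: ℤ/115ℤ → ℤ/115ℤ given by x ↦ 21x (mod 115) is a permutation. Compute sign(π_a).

Start at x=21: 21 → 96 → 61 → 16 → 106 → 41 → 56 → … (one orbit).
The orbit structure of x ↦ 21x mod 115: 10 orbits of sizes [22, 22, 22, 22, 22, 1, 1, 1, 1, 1].
n − c = 115 − 10 = 105; sign = (−1)^105 = -1.
(21|115)_J = -1 (Zolotarev's lemma cross-check).

-1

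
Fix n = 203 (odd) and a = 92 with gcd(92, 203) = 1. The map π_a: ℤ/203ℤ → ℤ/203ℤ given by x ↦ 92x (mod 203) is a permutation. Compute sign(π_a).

+1

Orbit of 71 under x↦92x: [71, 36, 64, 1, 92, 141, 183]… (length divides ord_203(92)).
Decompose π into cycles: lengths [14, 14, 14, 14, 14, 14, 14, 14, 14, 14, 14, 14, 14, 14, 1, 1, 1, 1, 1, 1, 1] (21 cycles, including the fixed point 0).
21 cycles on 203: each ℓ→(−1)^(ℓ−1), product (−1)^182 = +1.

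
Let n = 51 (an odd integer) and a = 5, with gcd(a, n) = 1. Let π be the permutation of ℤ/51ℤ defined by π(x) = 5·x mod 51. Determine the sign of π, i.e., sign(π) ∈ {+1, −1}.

Trace 20: π^k(20) = [20, 49, 41, 1, 5, 25, 23] for k=0..6.
The orbit structure of x ↦ 5x mod 51: 5 orbits of sizes [16, 16, 16, 2, 1].
sign(π) = (−1)^{n − #cycles} = (−1)^{51−5} = (−1)^46 = +1.
(5|51)_J = +1 (Zolotarev's lemma cross-check).

+1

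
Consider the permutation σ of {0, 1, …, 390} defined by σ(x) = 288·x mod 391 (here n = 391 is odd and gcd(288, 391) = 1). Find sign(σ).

Trace 52: π^k(52) = [52, 118, 358, 271, 239, 16, 307] for k=0..6.
Decompose π into cycles: lengths [22, 22, 22, 22, 22, 22, 22, 22, 22, 22, 22, 22, 22, 22, 22, 22, 11, 11, 2, 2, 2, 2, 2, 2, 2, 2, 1] (27 cycles, including the fixed point 0).
27 cycles on 391: each ℓ→(−1)^(ℓ−1), product (−1)^364 = +1.

+1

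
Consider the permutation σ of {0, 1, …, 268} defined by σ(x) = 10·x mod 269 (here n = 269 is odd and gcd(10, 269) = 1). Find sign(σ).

-1

Orbit of 259 under x↦10x: [259, 169, 76, 222, 68, 142, 75]… (length divides ord_269(10)).
Cycle lengths of π_10 on ℤ/269ℤ: [268, 1]; 2 cycles in total.
2 cycles on 269: each ℓ→(−1)^(ℓ−1), product (−1)^267 = -1.
Check: (10/269) = -1 by Zolotarev.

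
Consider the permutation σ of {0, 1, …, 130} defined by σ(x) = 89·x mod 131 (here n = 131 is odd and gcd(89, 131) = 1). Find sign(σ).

Orbit of 58 under x↦89x: [58, 53, 1, 89, 61]… (length divides ord_131(89)).
Decompose π into cycles: lengths [5, 5, 5, 5, 5, 5, 5, 5, 5, 5, 5, 5, 5, 5, 5, 5, 5, 5, 5, 5, 5, 5, 5, 5, 5, 5, 1] (27 cycles, including the fixed point 0).
Σ(ℓ_i−1) = 131−27 = 104; sign = (−1)^104 = +1.

+1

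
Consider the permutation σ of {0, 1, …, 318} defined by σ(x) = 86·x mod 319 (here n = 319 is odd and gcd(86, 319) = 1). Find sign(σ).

+1

Orbit of 146 under x↦86x: [146, 115, 1, 86, 59, 289, 291]… (length divides ord_319(86)).
Cycle type of π: 10×28 + 5×2 + 2×14 + 1; total 45 cycles.
sign(π) = (−1)^{n − #cycles} = (−1)^{319−45} = (−1)^274 = +1.
(86|319)_J = +1 (Zolotarev's lemma cross-check).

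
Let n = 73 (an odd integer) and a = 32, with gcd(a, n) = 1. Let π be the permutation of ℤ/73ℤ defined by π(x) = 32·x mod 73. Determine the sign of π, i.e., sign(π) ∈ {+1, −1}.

Trace 4: π^k(4) = [4, 55, 8, 37, 16, 1, 32] for k=0..6.
9 cycles of lengths [9, 9, 9, 9, 9, 9, 9, 9, 1].
n − c = 73 − 9 = 64; sign = (−1)^64 = +1.
The Jacobi symbol (32|73) = +1 (Zolotarev) agrees.

+1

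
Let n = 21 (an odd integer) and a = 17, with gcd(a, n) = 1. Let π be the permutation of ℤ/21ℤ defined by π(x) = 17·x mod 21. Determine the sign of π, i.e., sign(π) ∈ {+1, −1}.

Orbit of 5 under x↦17x: [5, 1, 17, 16, 20, 4]… (length divides ord_21(17)).
The orbit structure of x ↦ 17x mod 21: 5 orbits of sizes [6, 6, 6, 2, 1].
With 5 cycles on 21 points, sign = (−1)^{21−5} = +1.
The Jacobi symbol (17|21) = +1 (Zolotarev) agrees.

+1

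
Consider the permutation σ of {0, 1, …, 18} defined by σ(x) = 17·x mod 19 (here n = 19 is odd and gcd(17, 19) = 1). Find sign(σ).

Start at x=7: 7 → 5 → 9 → 1 → 17 → 4 → 11 → … (one orbit).
Cycle type of π: 9×2 + 1; total 3 cycles.
19 − 3 = 16 transpositions; sign(π) = (−1)^16 = +1.
The Jacobi symbol (17|19) = +1 (Zolotarev) agrees.

+1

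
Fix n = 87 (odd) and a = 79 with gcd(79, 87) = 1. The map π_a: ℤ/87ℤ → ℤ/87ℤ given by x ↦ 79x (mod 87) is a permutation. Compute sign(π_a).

-1

Start at x=67: 67 → 73 → 25 → 61 → 34 → 76 → 1 → … (one orbit).
6 cycles of lengths [28, 28, 28, 1, 1, 1].
87 − 6 = 81 transpositions; sign(π) = (−1)^81 = -1.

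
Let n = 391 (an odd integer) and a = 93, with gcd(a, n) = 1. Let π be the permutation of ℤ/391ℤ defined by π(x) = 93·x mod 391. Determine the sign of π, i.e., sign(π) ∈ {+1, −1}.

Trace 70: π^k(70) = [70, 254, 162, 208, 185, 1, 93] for k=0..6.
π_93 has 69 disjoint cycles with lengths [8, 8, 8, 8, 8, 8, 8, 8, 8, 8, 8, 8, 8, 8, 8, 8, 8, 8, 8, 8, 8, 8, 8, 8, 8, 8, 8, 8, 8, 8, 8, 8, 8, 8, 8, 8, 8, 8, 8, 8, 8, 8, 8, 8, 8, 8, 1, 1, 1, 1, 1, 1, 1, 1, 1, 1, 1, 1, 1, 1, 1, 1, 1, 1, 1, 1, 1, 1, 1] on {0,…,390}.
Σ(ℓ_i−1) = 391−69 = 322; sign = (−1)^322 = +1.

+1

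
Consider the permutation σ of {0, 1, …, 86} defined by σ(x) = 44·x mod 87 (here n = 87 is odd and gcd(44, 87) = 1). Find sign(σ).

+1

Start at x=44: 44 → 22 → 11 → 49 → 68 → 34 → 17 → … (one orbit).
Cycle type of π: 28×3 + 2 + 1; total 5 cycles.
sign(π) = (−1)^{n − #cycles} = (−1)^{87−5} = (−1)^82 = +1.
Check: (44/87) = +1 by Zolotarev.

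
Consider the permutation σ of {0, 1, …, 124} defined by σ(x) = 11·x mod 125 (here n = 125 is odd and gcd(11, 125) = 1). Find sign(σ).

+1

Orbit of 66 under x↦11x: [66, 101, 111, 96, 56, 116, 26]… (length divides ord_125(11)).
13 cycles of lengths [25, 25, 25, 25, 5, 5, 5, 5, 1, 1, 1, 1, 1].
Σ(ℓ_i−1) = 125−13 = 112; sign = (−1)^112 = +1.
Check: (11/125) = +1 by Zolotarev.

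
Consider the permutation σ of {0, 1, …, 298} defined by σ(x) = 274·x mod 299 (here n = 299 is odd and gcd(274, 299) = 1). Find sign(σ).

Trace 105: π^k(105) = [105, 66, 144, 287, 1, 274, 27] for k=0..6.
Cycle lengths of π_274 on ℤ/299ℤ: [22, 22, 22, 22, 22, 22, 22, 22, 22, 22, 22, 22, 22, 1, 1, 1, 1, 1, 1, 1, 1, 1, 1, 1, 1, 1]; 26 cycles in total.
With 26 cycles on 299 points, sign = (−1)^{299−26} = -1.
(274|299)_J = -1 (Zolotarev's lemma cross-check).

-1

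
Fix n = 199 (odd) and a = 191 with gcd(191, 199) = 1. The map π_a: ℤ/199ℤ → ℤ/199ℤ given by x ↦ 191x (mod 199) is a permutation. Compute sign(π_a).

-1

Start at x=172: 172 → 17 → 63 → 93 → 52 → 181 → 144 → … (one orbit).
π_191 has 4 disjoint cycles with lengths [66, 66, 66, 1] on {0,…,198}.
199 − 4 = 195 transpositions; sign(π) = (−1)^195 = -1.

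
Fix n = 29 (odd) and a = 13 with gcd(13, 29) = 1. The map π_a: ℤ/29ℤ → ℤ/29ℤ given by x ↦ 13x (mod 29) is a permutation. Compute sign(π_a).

Orbit of 6 under x↦13x: [6, 20, 28, 16, 5, 7, 4]… (length divides ord_29(13)).
Cycle type of π: 14×2 + 1; total 3 cycles.
Σ(ℓ_i−1) = 29−3 = 26; sign = (−1)^26 = +1.
Zolotarev: (13|29) = +1, matching the cycle-count sign.

+1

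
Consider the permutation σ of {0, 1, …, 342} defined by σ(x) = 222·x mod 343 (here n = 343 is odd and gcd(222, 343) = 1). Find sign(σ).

Trace 296: π^k(296) = [296, 199, 274, 117, 249, 55, 205] for k=0..6.
4 cycles of lengths [294, 42, 6, 1].
4 cycles on 343: each ℓ→(−1)^(ℓ−1), product (−1)^339 = -1.
(222|343)_J = -1 (Zolotarev's lemma cross-check).

-1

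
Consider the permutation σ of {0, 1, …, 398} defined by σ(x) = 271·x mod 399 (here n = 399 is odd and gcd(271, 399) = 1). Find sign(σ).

-1

Orbit of 106 under x↦271x: [106, 397, 256, 349, 16, 346, 1]… (length divides ord_399(271)).
π_271 has 30 disjoint cycles with lengths [18, 18, 18, 18, 18, 18, 18, 18, 18, 18, 18, 18, 18, 18, 18, 18, 18, 18, 9, 9, 9, 9, 9, 9, 6, 6, 6, 1, 1, 1] on {0,…,398}.
n − c = 399 − 30 = 369; sign = (−1)^369 = -1.
Check: (271/399) = -1 by Zolotarev.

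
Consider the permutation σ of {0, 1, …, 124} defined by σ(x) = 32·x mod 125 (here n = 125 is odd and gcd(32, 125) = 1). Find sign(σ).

-1

Orbit of 24 under x↦32x: [24, 18, 76, 57, 74, 118, 26]… (length divides ord_125(32)).
The orbit structure of x ↦ 32x mod 125: 12 orbits of sizes [20, 20, 20, 20, 20, 4, 4, 4, 4, 4, 4, 1].
125 − 12 = 113 transpositions; sign(π) = (−1)^113 = -1.
(32|125)_J = -1 (Zolotarev's lemma cross-check).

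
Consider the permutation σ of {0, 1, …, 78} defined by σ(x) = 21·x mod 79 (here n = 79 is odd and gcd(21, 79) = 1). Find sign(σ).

Start at x=8: 8 → 10 → 52 → 65 → 22 → 67 → 64 → … (one orbit).
Cycle lengths of π_21 on ℤ/79ℤ: [13, 13, 13, 13, 13, 13, 1]; 7 cycles in total.
79 − 7 = 72 transpositions; sign(π) = (−1)^72 = +1.
(21|79)_J = +1 (Zolotarev's lemma cross-check).

+1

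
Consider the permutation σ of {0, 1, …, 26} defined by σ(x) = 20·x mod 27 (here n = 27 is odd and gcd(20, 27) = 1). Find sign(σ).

-1

Orbit of 1 under x↦20x: [1, 20, 22, 8, 25, 14, 10]… (length divides ord_27(20)).
4 cycles of lengths [18, 6, 2, 1].
Σ(ℓ_i−1) = 27−4 = 23; sign = (−1)^23 = -1.
Via Zolotarev, sign(π_{20}) = (20|27) = -1.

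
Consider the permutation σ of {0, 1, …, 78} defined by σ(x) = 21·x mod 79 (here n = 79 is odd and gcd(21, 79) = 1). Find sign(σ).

Orbit of 10 under x↦21x: [10, 52, 65, 22, 67, 64, 1]… (length divides ord_79(21)).
Cycle lengths of π_21 on ℤ/79ℤ: [13, 13, 13, 13, 13, 13, 1]; 7 cycles in total.
Σ(ℓ_i−1) = 79−7 = 72; sign = (−1)^72 = +1.
Zolotarev: (21|79) = +1, matching the cycle-count sign.

+1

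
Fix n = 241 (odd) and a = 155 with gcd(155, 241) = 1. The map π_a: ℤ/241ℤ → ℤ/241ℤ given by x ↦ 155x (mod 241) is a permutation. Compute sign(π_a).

-1

Trace 9: π^k(9) = [9, 190, 48, 210, 15, 156, 80] for k=0..6.
The orbit structure of x ↦ 155x mod 241: 2 orbits of sizes [240, 1].
With 2 cycles on 241 points, sign = (−1)^{241−2} = -1.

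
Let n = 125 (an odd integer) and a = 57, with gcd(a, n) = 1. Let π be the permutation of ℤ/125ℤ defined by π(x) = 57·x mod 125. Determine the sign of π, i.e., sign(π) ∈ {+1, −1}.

Start at x=68: 68 → 1 → 57 → 124 → 68 (one orbit).
π_57 has 32 disjoint cycles with lengths [4, 4, 4, 4, 4, 4, 4, 4, 4, 4, 4, 4, 4, 4, 4, 4, 4, 4, 4, 4, 4, 4, 4, 4, 4, 4, 4, 4, 4, 4, 4, 1] on {0,…,124}.
sign(π) = (−1)^{n − #cycles} = (−1)^{125−32} = (−1)^93 = -1.

-1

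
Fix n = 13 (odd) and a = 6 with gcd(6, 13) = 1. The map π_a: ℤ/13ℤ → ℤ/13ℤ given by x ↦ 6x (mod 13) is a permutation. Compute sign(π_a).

Orbit of 4 under x↦6x: [4, 11, 1, 6, 10, 8, 9]… (length divides ord_13(6)).
Cycle lengths of π_6 on ℤ/13ℤ: [12, 1]; 2 cycles in total.
With 2 cycles on 13 points, sign = (−1)^{13−2} = -1.

-1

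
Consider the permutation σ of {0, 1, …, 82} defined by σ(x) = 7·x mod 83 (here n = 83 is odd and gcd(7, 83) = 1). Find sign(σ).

Trace 17: π^k(17) = [17, 36, 3, 21, 64, 33, 65] for k=0..6.
Cycle lengths of π_7 on ℤ/83ℤ: [41, 41, 1]; 3 cycles in total.
n − c = 83 − 3 = 80; sign = (−1)^80 = +1.

+1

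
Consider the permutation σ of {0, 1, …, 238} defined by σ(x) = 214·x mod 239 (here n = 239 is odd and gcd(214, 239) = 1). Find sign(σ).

Trace 200: π^k(200) = [200, 19, 3, 164, 202, 208, 58] for k=0..6.
Cycle type of π: 238 + 1; total 2 cycles.
n − c = 239 − 2 = 237; sign = (−1)^237 = -1.

-1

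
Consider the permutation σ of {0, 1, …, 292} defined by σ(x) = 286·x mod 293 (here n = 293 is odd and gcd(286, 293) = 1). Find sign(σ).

-1

Orbit of 80 under x↦286x: [80, 26, 111, 102, 165, 17, 174]… (length divides ord_293(286)).
π_286 has 2 disjoint cycles with lengths [292, 1] on {0,…,292}.
n − c = 293 − 2 = 291; sign = (−1)^291 = -1.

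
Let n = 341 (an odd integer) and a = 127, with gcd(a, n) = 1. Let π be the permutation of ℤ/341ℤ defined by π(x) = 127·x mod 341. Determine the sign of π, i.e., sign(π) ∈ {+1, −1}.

+1

Trace 224: π^k(224) = [224, 145, 1, 127, 102, 337, 174] for k=0..6.
Decompose π into cycles: lengths [30, 30, 30, 30, 30, 30, 30, 30, 30, 30, 30, 10, 1] (13 cycles, including the fixed point 0).
n − c = 341 − 13 = 328; sign = (−1)^328 = +1.
(127|341)_J = +1 (Zolotarev's lemma cross-check).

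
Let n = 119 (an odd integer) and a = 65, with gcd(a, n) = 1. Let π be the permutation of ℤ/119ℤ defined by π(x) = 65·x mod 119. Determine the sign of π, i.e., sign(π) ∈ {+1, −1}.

Start at x=9: 9 → 109 → 64 → 114 → 32 → 57 → 16 → … (one orbit).
π_65 has 6 disjoint cycles with lengths [48, 48, 16, 3, 3, 1] on {0,…,118}.
sign(π) = (−1)^{n − #cycles} = (−1)^{119−6} = (−1)^113 = -1.

-1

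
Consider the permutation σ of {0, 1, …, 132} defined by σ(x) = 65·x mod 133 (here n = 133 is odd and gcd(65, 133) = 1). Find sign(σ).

-1

Trace 65: π^k(65) = [65, 102, 113, 30, 88, 1] for k=0..5.
Cycle lengths of π_65 on ℤ/133ℤ: [6, 6, 6, 6, 6, 6, 6, 6, 6, 6, 6, 6, 6, 6, 6, 6, 6, 6, 6, 6, 6, 3, 3, 1]; 24 cycles in total.
Σ(ℓ_i−1) = 133−24 = 109; sign = (−1)^109 = -1.
Zolotarev: (65|133) = -1, matching the cycle-count sign.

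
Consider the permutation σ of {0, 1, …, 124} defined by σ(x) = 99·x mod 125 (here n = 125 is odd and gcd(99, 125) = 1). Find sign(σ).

+1

Orbit of 26 under x↦99x: [26, 74, 76, 24, 1, 99, 51]… (length divides ord_125(99)).
π_99 has 23 disjoint cycles with lengths [10, 10, 10, 10, 10, 10, 10, 10, 10, 10, 2, 2, 2, 2, 2, 2, 2, 2, 2, 2, 2, 2, 1] on {0,…,124}.
With 23 cycles on 125 points, sign = (−1)^{125−23} = +1.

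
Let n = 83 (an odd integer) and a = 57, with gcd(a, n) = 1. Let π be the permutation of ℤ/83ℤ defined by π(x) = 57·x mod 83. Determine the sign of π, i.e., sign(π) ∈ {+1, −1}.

Orbit of 65 under x↦57x: [65, 53, 33, 55, 64, 79, 21]… (length divides ord_83(57)).
Cycle lengths of π_57 on ℤ/83ℤ: [82, 1]; 2 cycles in total.
With 2 cycles on 83 points, sign = (−1)^{83−2} = -1.
Via Zolotarev, sign(π_{57}) = (57|83) = -1.

-1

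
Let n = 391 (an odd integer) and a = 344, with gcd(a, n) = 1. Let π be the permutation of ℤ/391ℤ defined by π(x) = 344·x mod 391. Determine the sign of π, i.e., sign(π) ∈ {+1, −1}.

Orbit of 183 under x↦344x: [183, 1, 344, 254]… (length divides ord_391(344)).
π_344 has 104 disjoint cycles with lengths [4, 4, 4, 4, 4, 4, 4, 4, 4, 4, 4, 4, 4, 4, 4, 4, 4, 4, 4, 4, 4, 4, 4, 4, 4, 4, 4, 4, 4, 4, 4, 4, 4, 4, 4, 4, 4, 4, 4, 4, 4, 4, 4, 4, 4, 4, 4, 4, 4, 4, 4, 4, 4, 4, 4, 4, 4, 4, 4, 4, 4, 4, 4, 4, 4, 4, 4, 4, 4, 4, 4, 4, 4, 4, 4, 4, 4, 4, 4, 4, 4, 4, 4, 4, 4, 4, 4, 4, 4, 4, 4, 4, 2, 2, 2, 2, 2, 2, 2, 2, 2, 2, 2, 1] on {0,…,390}.
104 cycles on 391: each ℓ→(−1)^(ℓ−1), product (−1)^287 = -1.
Check: (344/391) = -1 by Zolotarev.

-1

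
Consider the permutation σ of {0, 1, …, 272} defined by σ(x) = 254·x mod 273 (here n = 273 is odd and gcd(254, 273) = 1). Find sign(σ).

+1

Start at x=121: 121 → 158 → 1 → 254 → 88 → 239 → 100 → … (one orbit).
π_254 has 27 disjoint cycles with lengths [12, 12, 12, 12, 12, 12, 12, 12, 12, 12, 12, 12, 12, 12, 12, 12, 12, 12, 12, 12, 12, 6, 6, 3, 3, 2, 1] on {0,…,272}.
273 − 27 = 246 transpositions; sign(π) = (−1)^246 = +1.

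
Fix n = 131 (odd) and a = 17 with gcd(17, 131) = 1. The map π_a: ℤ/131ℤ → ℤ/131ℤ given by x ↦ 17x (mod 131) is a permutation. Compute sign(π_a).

Start at x=85: 85 → 4 → 68 → 108 → 2 → 34 → 54 → … (one orbit).
Cycle type of π: 130 + 1; total 2 cycles.
Σ(ℓ_i−1) = 131−2 = 129; sign = (−1)^129 = -1.
Zolotarev: (17|131) = -1, matching the cycle-count sign.

-1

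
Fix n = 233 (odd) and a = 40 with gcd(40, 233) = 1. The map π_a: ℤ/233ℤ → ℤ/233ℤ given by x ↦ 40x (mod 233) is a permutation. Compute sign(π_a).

-1

Trace 90: π^k(90) = [90, 105, 6, 7, 47, 16, 174] for k=0..6.
Cycle lengths of π_40 on ℤ/233ℤ: [232, 1]; 2 cycles in total.
2 cycles on 233: each ℓ→(−1)^(ℓ−1), product (−1)^231 = -1.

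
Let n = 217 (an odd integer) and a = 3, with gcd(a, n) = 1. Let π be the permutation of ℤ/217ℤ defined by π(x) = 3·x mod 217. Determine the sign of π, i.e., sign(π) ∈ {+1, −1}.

Start at x=193: 193 → 145 → 1 → 3 → 9 → 27 → 81 → … (one orbit).
Cycle lengths of π_3 on ℤ/217ℤ: [30, 30, 30, 30, 30, 30, 30, 6, 1]; 9 cycles in total.
217 − 9 = 208 transpositions; sign(π) = (−1)^208 = +1.
Via Zolotarev, sign(π_{3}) = (3|217) = +1.

+1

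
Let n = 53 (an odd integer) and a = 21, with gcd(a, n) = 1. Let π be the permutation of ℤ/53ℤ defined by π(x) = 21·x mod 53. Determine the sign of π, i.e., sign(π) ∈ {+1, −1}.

-1

Start at x=9: 9 → 30 → 47 → 33 → 4 → 31 → 15 → … (one orbit).
Decompose π into cycles: lengths [52, 1] (2 cycles, including the fixed point 0).
53 − 2 = 51 transpositions; sign(π) = (−1)^51 = -1.
Check: (21/53) = -1 by Zolotarev.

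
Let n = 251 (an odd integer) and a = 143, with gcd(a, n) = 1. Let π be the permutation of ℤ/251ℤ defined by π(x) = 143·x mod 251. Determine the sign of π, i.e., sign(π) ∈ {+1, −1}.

Start at x=226: 226 → 190 → 62 → 81 → 37 → 20 → 99 → … (one orbit).
Cycle type of π: 250 + 1; total 2 cycles.
251 − 2 = 249 transpositions; sign(π) = (−1)^249 = -1.

-1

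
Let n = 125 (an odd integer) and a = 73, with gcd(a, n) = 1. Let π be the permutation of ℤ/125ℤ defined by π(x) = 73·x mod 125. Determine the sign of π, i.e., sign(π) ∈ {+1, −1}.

Orbit of 83 under x↦73x: [83, 59, 57, 36, 3, 94, 112]… (length divides ord_125(73)).
Cycle lengths of π_73 on ℤ/125ℤ: [100, 20, 4, 1]; 4 cycles in total.
With 4 cycles on 125 points, sign = (−1)^{125−4} = -1.
The Jacobi symbol (73|125) = -1 (Zolotarev) agrees.

-1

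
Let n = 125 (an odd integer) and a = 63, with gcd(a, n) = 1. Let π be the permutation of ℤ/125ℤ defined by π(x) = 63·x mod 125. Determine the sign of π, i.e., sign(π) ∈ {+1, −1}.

Trace 44: π^k(44) = [44, 22, 11, 68, 34, 17, 71] for k=0..6.
Cycle lengths of π_63 on ℤ/125ℤ: [100, 20, 4, 1]; 4 cycles in total.
n − c = 125 − 4 = 121; sign = (−1)^121 = -1.
The Jacobi symbol (63|125) = -1 (Zolotarev) agrees.

-1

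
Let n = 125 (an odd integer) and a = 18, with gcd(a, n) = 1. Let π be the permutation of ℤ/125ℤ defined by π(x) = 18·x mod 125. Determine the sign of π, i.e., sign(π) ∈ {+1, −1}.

Start at x=99: 99 → 32 → 76 → 118 → 124 → 107 → 51 → … (one orbit).
Cycle lengths of π_18 on ℤ/125ℤ: [20, 20, 20, 20, 20, 4, 4, 4, 4, 4, 4, 1]; 12 cycles in total.
12 cycles on 125: each ℓ→(−1)^(ℓ−1), product (−1)^113 = -1.
The Jacobi symbol (18|125) = -1 (Zolotarev) agrees.

-1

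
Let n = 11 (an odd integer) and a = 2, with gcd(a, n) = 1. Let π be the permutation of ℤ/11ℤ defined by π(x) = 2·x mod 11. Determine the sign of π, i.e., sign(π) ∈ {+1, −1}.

Orbit of 2 under x↦2x: [2, 4, 8, 5, 10, 9, 7]… (length divides ord_11(2)).
π_2 has 2 disjoint cycles with lengths [10, 1] on {0,…,10}.
With 2 cycles on 11 points, sign = (−1)^{11−2} = -1.

-1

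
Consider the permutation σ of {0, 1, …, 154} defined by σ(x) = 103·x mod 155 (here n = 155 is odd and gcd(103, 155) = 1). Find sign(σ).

-1

Start at x=2: 2 → 51 → 138 → 109 → 67 → 81 → 128 → … (one orbit).
Decompose π into cycles: lengths [60, 60, 15, 15, 4, 1] (6 cycles, including the fixed point 0).
sign(π) = (−1)^{n − #cycles} = (−1)^{155−6} = (−1)^149 = -1.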